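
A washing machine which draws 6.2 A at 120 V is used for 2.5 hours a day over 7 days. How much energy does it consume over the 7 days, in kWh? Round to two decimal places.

Power = 6.2 A × 120 V = 744 W = 0.744 kW
Runtime = 2.5 h/day × 7 days = 17.5 h
Energy = 0.744 kW × 17.5 h = 13.02 kWh

13.02 kWh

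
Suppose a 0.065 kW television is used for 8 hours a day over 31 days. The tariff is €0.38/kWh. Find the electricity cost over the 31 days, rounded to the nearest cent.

Runtime = 8 h/day × 31 days = 248 h
Energy = 0.065 kW × 248 h = 16.12 kWh
Cost = 16.12 kWh × €0.38/kWh = €6.13

€6.13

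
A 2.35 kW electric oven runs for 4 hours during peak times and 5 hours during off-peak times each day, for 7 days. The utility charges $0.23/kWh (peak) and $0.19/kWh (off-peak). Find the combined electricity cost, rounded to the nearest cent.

$30.76

Peak energy = 2.35 kW × 4 h × 7 = 65.8 kWh
Off-peak energy = 2.35 kW × 5 h × 7 = 82.25 kWh
Cost = 65.8 × $0.23 + 82.25 × $0.19 = $15.134 + $15.6275 = $30.76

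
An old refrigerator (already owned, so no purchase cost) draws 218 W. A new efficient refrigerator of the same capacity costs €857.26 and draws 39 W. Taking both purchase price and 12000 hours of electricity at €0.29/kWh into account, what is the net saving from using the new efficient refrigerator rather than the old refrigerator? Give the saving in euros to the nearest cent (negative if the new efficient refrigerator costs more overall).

old refrigerator: €0.00 + (218/1000) kW × 12000 h × €0.29 = €0.00 + €758.64 = €758.64
new efficient refrigerator: €857.26 + (39/1000) kW × 12000 h × €0.29 = €857.26 + €135.72 = €992.98
Saving = €758.64 − €992.98 = −€234.34

-€234.34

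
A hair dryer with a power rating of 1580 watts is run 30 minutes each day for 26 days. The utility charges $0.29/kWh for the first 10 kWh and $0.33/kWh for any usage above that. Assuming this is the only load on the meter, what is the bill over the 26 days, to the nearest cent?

Runtime = 30 min × 26 = 780 min = 13 h
Energy = 1.58 kW × 13 h = 20.54 kWh
Tier 1 (0–10 kWh): 10 × $0.29 = $2.9
Above 10 kWh: 10.54 × $0.33 = $3.4782
Bill = $6.38

$6.38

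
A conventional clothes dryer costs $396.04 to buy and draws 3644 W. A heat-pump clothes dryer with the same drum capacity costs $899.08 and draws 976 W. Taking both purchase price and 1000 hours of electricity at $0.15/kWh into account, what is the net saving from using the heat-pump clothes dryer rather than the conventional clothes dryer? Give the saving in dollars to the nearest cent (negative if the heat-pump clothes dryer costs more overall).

-$102.84

conventional clothes dryer: $396.04 + (3644/1000) kW × 1000 h × $0.15 = $396.04 + $546.6 = $942.64
heat-pump clothes dryer: $899.08 + (976/1000) kW × 1000 h × $0.15 = $899.08 + $146.4 = $1045.48
Saving = $942.64 − $1045.48 = −$102.84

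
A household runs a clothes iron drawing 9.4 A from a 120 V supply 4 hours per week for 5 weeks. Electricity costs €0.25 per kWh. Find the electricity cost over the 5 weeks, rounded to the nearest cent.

€5.64

Power = 9.4 A × 120 V = 1128 W = 1.128 kW
Runtime = 4 h/week × 5 weeks = 20 h
Energy = 1.128 kW × 20 h = 22.56 kWh
Cost = 22.56 kWh × €0.25/kWh = €5.64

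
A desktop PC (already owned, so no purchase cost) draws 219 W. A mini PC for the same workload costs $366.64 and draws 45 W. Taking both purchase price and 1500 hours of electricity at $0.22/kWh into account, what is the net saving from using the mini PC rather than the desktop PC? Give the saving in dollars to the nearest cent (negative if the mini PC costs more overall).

-$309.22

desktop PC: $0.00 + (219/1000) kW × 1500 h × $0.22 = $0.00 + $72.27 = $72.27
mini PC: $366.64 + (45/1000) kW × 1500 h × $0.22 = $366.64 + $14.85 = $381.49
Saving = $72.27 − $381.49 = −$309.22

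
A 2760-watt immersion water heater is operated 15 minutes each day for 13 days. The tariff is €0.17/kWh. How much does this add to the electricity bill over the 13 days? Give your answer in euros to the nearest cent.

€1.52

Runtime = 15 min × 13 = 195 min = 3.25 h
Energy = 2.76 kW × 3.25 h = 8.97 kWh
Cost = 8.97 kWh × €0.17/kWh = €1.52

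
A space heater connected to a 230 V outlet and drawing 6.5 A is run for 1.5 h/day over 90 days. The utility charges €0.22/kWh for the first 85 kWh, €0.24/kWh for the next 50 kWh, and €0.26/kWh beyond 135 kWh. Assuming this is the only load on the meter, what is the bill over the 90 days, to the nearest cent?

Power = 6.5 A × 230 V = 1495 W = 1.495 kW
Runtime = 1.5 h/day × 90 days = 135 h
Energy = 1.495 kW × 135 h = 201.825 kWh
Tier 1 (0–85 kWh): 85 × €0.22 = €18.7
Tier 2 (85–135 kWh): 50 × €0.24 = €12
Above 135 kWh: 66.825 × €0.26 = €17.3745
Bill = €48.07

€48.07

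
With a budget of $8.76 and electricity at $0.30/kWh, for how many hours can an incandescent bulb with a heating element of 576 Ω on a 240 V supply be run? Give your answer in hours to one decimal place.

292.0 h

Power = V²/R = 240²/576 = 100 W = 0.1 kW
Energy available = $8.76 ÷ $0.30/kWh = 29.2 kWh
Hours = 29.2 kWh ÷ 0.1 kW = 292.0 h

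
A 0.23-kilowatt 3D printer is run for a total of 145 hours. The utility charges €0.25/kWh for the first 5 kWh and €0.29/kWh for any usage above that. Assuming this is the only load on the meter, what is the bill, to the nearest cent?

€9.47

Energy = 0.23 kW × 145 h = 33.35 kWh
Tier 1 (0–5 kWh): 5 × €0.25 = €1.25
Above 5 kWh: 28.35 × €0.29 = €8.2215
Bill = €9.47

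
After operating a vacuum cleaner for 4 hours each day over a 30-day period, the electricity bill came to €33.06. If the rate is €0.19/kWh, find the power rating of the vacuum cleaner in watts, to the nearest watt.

Energy = €33.06 ÷ €0.19/kWh = 174 kWh
Runtime = 4 h/day × 30 days = 120 h
Power = 174 kWh ÷ 120 h = 1.45 kW = 1450 W

1450 W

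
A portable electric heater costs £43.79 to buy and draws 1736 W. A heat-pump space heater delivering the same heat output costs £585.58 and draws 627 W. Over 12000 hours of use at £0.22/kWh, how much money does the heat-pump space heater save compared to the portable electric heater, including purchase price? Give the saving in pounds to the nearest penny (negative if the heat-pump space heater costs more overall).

£2385.97

portable electric heater: £43.79 + (1736/1000) kW × 12000 h × £0.22 = £43.79 + £4583.04 = £4626.83
heat-pump space heater: £585.58 + (627/1000) kW × 12000 h × £0.22 = £585.58 + £1655.28 = £2240.86
Saving = £4626.83 − £2240.86 = £2385.97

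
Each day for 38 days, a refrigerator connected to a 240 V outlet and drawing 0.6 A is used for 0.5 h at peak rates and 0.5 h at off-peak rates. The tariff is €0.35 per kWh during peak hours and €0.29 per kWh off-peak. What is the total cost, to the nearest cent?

Power = 0.6 A × 240 V = 144 W = 0.144 kW
Peak energy = 0.144 kW × 0.5 h × 38 = 2.736 kWh
Off-peak energy = 0.144 kW × 0.5 h × 38 = 2.736 kWh
Cost = 2.736 × €0.35 + 2.736 × €0.29 = €0.9576 + €0.79344 = €1.75

€1.75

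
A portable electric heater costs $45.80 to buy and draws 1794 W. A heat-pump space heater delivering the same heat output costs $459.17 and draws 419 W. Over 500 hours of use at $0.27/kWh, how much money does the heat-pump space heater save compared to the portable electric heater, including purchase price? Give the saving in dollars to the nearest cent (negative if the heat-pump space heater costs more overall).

portable electric heater: $45.80 + (1794/1000) kW × 500 h × $0.27 = $45.80 + $242.19 = $287.99
heat-pump space heater: $459.17 + (419/1000) kW × 500 h × $0.27 = $459.17 + $56.565 = $515.735
Saving = $287.99 − $515.735 = −$227.745 → -$227.75

-$227.75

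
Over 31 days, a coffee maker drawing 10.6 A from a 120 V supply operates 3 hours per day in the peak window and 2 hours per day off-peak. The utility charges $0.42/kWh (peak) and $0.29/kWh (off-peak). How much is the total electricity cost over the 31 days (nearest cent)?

$72.55

Power = 10.6 A × 120 V = 1272 W = 1.272 kW
Peak energy = 1.272 kW × 3 h × 31 = 118.296 kWh
Off-peak energy = 1.272 kW × 2 h × 31 = 78.864 kWh
Cost = 118.296 × $0.42 + 78.864 × $0.29 = $49.68432 + $22.87056 = $72.55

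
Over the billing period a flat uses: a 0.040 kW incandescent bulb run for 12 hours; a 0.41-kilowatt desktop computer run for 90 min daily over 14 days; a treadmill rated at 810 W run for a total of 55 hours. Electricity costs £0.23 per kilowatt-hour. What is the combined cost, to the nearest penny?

incandescent bulb: 0.04 kW × 12 h = 0.48 kWh
desktop computer: Runtime = 90 min × 14 = 1260 min = 21 h
desktop computer: 0.41 kW × 21 h = 8.61 kWh
treadmill: 0.81 kW × 55 h = 44.55 kWh
Total energy = 53.64 kWh
Cost = 53.64 × £0.23 = £12.34

£12.34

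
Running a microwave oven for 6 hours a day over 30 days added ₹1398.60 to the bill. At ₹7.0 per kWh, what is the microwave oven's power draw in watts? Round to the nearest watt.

Energy = ₹1398.60 ÷ ₹7.0/kWh = 199.8 kWh
Runtime = 6 h/day × 30 days = 180 h
Power = 199.8 kWh ÷ 180 h = 1.11 kW = 1110 W

1110 W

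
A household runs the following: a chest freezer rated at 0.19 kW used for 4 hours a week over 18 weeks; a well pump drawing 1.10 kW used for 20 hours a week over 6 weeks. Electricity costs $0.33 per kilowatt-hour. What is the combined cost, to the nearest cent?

$48.07

chest freezer: Runtime = 4 h/week × 18 weeks = 72 h
chest freezer: 0.19 kW × 72 h = 13.68 kWh
well pump: Runtime = 20 h/week × 6 weeks = 120 h
well pump: 1.1 kW × 120 h = 132 kWh
Total energy = 145.68 kWh
Cost = 145.68 × $0.33 = $48.07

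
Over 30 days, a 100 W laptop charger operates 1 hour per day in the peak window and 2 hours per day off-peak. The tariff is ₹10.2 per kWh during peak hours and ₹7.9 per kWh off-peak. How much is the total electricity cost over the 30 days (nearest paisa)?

₹78.00

Peak energy = 0.1 kW × 1 h × 30 = 3 kWh
Off-peak energy = 0.1 kW × 2 h × 30 = 6 kWh
Cost = 3 × ₹10.2 + 6 × ₹7.9 = ₹30.6 + ₹47.4 = ₹78.00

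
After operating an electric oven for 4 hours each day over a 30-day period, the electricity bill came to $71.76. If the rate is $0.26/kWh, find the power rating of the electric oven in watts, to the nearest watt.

2300 W

Energy = $71.76 ÷ $0.26/kWh = 276 kWh
Runtime = 4 h/day × 30 days = 120 h
Power = 276 kWh ÷ 120 h = 2.3 kW = 2300 W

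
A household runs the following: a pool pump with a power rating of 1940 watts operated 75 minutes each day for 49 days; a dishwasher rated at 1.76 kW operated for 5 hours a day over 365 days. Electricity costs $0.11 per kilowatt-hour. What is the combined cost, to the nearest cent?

$366.39

pool pump: Runtime = 75 min × 49 = 3675 min = 61.25 h
pool pump: 1.94 kW × 61.25 h = 118.825 kWh
dishwasher: Runtime = 5 h/day × 365 days = 1825 h
dishwasher: 1.76 kW × 1825 h = 3212 kWh
Total energy = 3330.825 kWh
Cost = 3330.825 × $0.11 = $366.39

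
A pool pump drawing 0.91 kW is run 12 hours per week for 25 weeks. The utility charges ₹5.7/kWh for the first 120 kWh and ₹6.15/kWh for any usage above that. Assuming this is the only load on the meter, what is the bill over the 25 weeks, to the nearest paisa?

Runtime = 12 h/week × 25 weeks = 300 h
Energy = 0.91 kW × 300 h = 273 kWh
Tier 1 (0–120 kWh): 120 × ₹5.7 = ₹684
Above 120 kWh: 153 × ₹6.15 = ₹940.95
Bill = ₹1624.95

₹1624.95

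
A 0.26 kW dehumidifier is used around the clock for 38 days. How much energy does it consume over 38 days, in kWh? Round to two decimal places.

Runtime = 24 h × 38 = 912 h
Energy = 0.26 kW × 912 h = 237.12 kWh

237.12 kWh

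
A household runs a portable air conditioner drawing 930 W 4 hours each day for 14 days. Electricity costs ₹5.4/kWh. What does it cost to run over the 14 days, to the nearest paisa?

₹281.23

Runtime = 4 h/day × 14 days = 56 h
Energy = 0.93 kW × 56 h = 52.08 kWh
Cost = 52.08 kWh × ₹5.4/kWh = ₹281.23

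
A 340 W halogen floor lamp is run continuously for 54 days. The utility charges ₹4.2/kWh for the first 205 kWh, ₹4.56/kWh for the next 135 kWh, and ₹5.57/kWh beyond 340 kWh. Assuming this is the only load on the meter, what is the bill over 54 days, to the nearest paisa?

Runtime = 24 h × 54 = 1296 h
Energy = 0.34 kW × 1296 h = 440.64 kWh
Tier 1 (0–205 kWh): 205 × ₹4.2 = ₹861
Tier 2 (205–340 kWh): 135 × ₹4.56 = ₹615.6
Above 340 kWh: 100.64 × ₹5.57 = ₹560.5648
Bill = ₹2037.16

₹2037.16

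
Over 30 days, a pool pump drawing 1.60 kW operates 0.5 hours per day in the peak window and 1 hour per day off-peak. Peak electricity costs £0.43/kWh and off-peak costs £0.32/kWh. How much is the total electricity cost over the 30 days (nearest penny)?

£25.68

Peak energy = 1.6 kW × 0.5 h × 30 = 24 kWh
Off-peak energy = 1.6 kW × 1 h × 30 = 48 kWh
Cost = 24 × £0.43 + 48 × £0.32 = £10.32 + £15.36 = £25.68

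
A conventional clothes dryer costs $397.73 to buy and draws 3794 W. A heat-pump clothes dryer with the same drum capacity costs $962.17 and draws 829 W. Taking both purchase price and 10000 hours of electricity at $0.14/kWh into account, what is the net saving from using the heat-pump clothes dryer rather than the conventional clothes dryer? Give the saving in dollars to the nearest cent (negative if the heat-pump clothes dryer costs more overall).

conventional clothes dryer: $397.73 + (3794/1000) kW × 10000 h × $0.14 = $397.73 + $5311.6 = $5709.33
heat-pump clothes dryer: $962.17 + (829/1000) kW × 10000 h × $0.14 = $962.17 + $1160.6 = $2122.77
Saving = $5709.33 − $2122.77 = $3586.56

$3586.56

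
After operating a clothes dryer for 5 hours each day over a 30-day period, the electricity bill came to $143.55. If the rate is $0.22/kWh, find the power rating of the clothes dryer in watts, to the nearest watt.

Energy = $143.55 ÷ $0.22/kWh = 652.5 kWh
Runtime = 5 h/day × 30 days = 150 h
Power = 652.5 kWh ÷ 150 h = 4.35 kW = 4350 W

4350 W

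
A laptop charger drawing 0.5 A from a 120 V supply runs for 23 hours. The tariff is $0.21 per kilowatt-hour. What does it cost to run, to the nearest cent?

$0.29

Power = 0.5 A × 120 V = 60 W = 0.06 kW
Energy = 0.06 kW × 23 h = 1.38 kWh
Cost = 1.38 kWh × $0.21/kWh = $0.29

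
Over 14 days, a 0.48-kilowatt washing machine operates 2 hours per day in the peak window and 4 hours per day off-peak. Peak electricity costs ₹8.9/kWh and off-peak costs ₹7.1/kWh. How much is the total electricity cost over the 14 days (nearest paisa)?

₹310.46

Peak energy = 0.48 kW × 2 h × 14 = 13.44 kWh
Off-peak energy = 0.48 kW × 4 h × 14 = 26.88 kWh
Cost = 13.44 × ₹8.9 + 26.88 × ₹7.1 = ₹119.616 + ₹190.848 = ₹310.46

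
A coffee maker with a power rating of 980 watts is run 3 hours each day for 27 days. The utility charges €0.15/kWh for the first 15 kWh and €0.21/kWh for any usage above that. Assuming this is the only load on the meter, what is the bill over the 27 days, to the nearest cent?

Runtime = 3 h/day × 27 days = 81 h
Energy = 0.98 kW × 81 h = 79.38 kWh
Tier 1 (0–15 kWh): 15 × €0.15 = €2.25
Above 15 kWh: 64.38 × €0.21 = €13.5198
Bill = €15.77

€15.77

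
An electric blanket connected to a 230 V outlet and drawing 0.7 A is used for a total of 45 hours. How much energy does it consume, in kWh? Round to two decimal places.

Power = 0.7 A × 230 V = 161 W = 0.161 kW
Energy = 0.161 kW × 45 h = 7.245 kWh ≈ 7.25 kWh

7.25 kWh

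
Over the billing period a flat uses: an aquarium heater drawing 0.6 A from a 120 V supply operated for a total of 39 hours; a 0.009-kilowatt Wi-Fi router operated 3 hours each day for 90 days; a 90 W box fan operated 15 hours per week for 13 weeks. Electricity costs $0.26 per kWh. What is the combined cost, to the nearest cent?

$5.92

aquarium heater: Power = 0.6 A × 120 V = 72 W = 0.072 kW
aquarium heater: 0.072 kW × 39 h = 2.808 kWh
Wi-Fi router: Runtime = 3 h/day × 90 days = 270 h
Wi-Fi router: 0.009 kW × 270 h = 2.43 kWh
box fan: Runtime = 15 h/week × 13 weeks = 195 h
box fan: 0.09 kW × 195 h = 17.55 kWh
Total energy = 22.788 kWh
Cost = 22.788 × $0.26 = $5.92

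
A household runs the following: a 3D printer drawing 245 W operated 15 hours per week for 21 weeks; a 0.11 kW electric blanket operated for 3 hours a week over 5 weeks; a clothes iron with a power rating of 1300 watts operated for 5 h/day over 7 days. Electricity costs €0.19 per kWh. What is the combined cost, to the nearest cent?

3D printer: Runtime = 15 h/week × 21 weeks = 315 h
3D printer: 0.245 kW × 315 h = 77.175 kWh
electric blanket: Runtime = 3 h/week × 5 weeks = 15 h
electric blanket: 0.11 kW × 15 h = 1.65 kWh
clothes iron: Runtime = 5 h/day × 7 days = 35 h
clothes iron: 1.3 kW × 35 h = 45.5 kWh
Total energy = 124.325 kWh
Cost = 124.325 × €0.19 = €23.62

€23.62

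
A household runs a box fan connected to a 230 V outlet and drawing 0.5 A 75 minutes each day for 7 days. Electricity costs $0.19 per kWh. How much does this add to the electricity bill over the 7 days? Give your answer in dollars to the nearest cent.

Power = 0.5 A × 230 V = 115 W = 0.115 kW
Runtime = 75 min × 7 = 525 min = 8.75 h
Energy = 0.115 kW × 8.75 h = 1.00625 kWh
Cost = 1.00625 kWh × $0.19/kWh = $0.19

$0.19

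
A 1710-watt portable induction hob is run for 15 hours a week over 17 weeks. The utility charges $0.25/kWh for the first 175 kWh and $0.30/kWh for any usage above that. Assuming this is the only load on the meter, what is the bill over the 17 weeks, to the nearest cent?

Runtime = 15 h/week × 17 weeks = 255 h
Energy = 1.71 kW × 255 h = 436.05 kWh
Tier 1 (0–175 kWh): 175 × $0.25 = $43.75
Above 175 kWh: 261.05 × $0.30 = $78.315
Bill = $122.07

$122.07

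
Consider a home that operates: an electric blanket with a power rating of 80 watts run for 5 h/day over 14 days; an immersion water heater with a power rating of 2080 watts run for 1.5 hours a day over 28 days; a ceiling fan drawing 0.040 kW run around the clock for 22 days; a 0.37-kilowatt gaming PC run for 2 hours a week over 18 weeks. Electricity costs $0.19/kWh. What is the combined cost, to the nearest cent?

$24.21

electric blanket: Runtime = 5 h/day × 14 days = 70 h
electric blanket: 0.08 kW × 70 h = 5.6 kWh
immersion water heater: Runtime = 1.5 h/day × 28 days = 42 h
immersion water heater: 2.08 kW × 42 h = 87.36 kWh
ceiling fan: Runtime = 24 h × 22 = 528 h
ceiling fan: 0.04 kW × 528 h = 21.12 kWh
gaming PC: Runtime = 2 h/week × 18 weeks = 36 h
gaming PC: 0.37 kW × 36 h = 13.32 kWh
Total energy = 127.4 kWh
Cost = 127.4 × $0.19 = $24.21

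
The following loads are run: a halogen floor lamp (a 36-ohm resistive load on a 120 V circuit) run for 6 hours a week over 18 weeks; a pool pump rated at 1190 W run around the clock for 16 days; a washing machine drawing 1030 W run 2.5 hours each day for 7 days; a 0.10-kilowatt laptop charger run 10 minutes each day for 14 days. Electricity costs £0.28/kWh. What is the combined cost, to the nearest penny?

halogen floor lamp: Power = V²/R = 120²/36 = 400 W = 0.4 kW
halogen floor lamp: Runtime = 6 h/week × 18 weeks = 108 h
halogen floor lamp: 0.4 kW × 108 h = 43.2 kWh
pool pump: Runtime = 24 h × 16 = 384 h
pool pump: 1.19 kW × 384 h = 456.96 kWh
washing machine: Runtime = 2.5 h/day × 7 days = 17.5 h
washing machine: 1.03 kW × 17.5 h = 18.025 kWh
laptop charger: Runtime = 10 min × 14 = 140 min = 2.333333… h
laptop charger: 0.1 kW × 2.333333… h = 0.233333… kWh
Total energy = 518.418333… kWh
Cost = 518.418333… × £0.28 = £145.16

£145.16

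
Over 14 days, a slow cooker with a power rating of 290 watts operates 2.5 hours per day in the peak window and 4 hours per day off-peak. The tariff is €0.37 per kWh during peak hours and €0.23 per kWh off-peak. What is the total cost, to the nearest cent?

Peak energy = 0.29 kW × 2.5 h × 14 = 10.15 kWh
Off-peak energy = 0.29 kW × 4 h × 14 = 16.24 kWh
Cost = 10.15 × €0.37 + 16.24 × €0.23 = €3.7555 + €3.7352 = €7.49

€7.49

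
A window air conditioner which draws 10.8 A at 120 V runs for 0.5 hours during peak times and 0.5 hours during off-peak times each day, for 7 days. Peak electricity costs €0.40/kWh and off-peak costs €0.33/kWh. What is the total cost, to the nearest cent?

€3.31

Power = 10.8 A × 120 V = 1296 W = 1.296 kW
Peak energy = 1.296 kW × 0.5 h × 7 = 4.536 kWh
Off-peak energy = 1.296 kW × 0.5 h × 7 = 4.536 kWh
Cost = 4.536 × €0.40 + 4.536 × €0.33 = €1.8144 + €1.49688 = €3.31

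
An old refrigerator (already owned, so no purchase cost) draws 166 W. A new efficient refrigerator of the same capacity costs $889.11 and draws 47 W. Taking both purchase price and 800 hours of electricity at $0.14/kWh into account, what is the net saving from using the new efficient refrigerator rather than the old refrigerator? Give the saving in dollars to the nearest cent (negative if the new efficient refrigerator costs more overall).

old refrigerator: $0.00 + (166/1000) kW × 800 h × $0.14 = $0.00 + $18.592 = $18.592
new efficient refrigerator: $889.11 + (47/1000) kW × 800 h × $0.14 = $889.11 + $5.264 = $894.374
Saving = $18.592 − $894.374 = −$875.782 → -$875.78

-$875.78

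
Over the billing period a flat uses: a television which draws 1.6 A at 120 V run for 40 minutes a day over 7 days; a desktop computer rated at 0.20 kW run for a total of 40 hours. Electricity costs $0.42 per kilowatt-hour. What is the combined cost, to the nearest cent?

television: Power = 1.6 A × 120 V = 192 W = 0.192 kW
television: Runtime = 40 min × 7 = 280 min = 4.666666… h
television: 0.192 kW × 4.666666… h = 0.896 kWh
desktop computer: 0.2 kW × 40 h = 8 kWh
Total energy = 8.896 kWh
Cost = 8.896 × $0.42 = $3.74

$3.74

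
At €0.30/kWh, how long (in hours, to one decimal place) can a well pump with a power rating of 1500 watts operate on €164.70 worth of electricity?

366.0 h

Energy available = €164.70 ÷ €0.30/kWh = 549 kWh
Hours = 549 kWh ÷ 1.5 kW = 366.0 h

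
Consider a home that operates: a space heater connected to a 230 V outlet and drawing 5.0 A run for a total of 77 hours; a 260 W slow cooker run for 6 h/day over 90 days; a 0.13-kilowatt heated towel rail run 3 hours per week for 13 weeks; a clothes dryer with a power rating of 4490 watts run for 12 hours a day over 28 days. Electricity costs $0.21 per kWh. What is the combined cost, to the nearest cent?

$365.96

space heater: Power = 5.0 A × 230 V = 1150 W = 1.15 kW
space heater: 1.15 kW × 77 h = 88.55 kWh
slow cooker: Runtime = 6 h/day × 90 days = 540 h
slow cooker: 0.26 kW × 540 h = 140.4 kWh
heated towel rail: Runtime = 3 h/week × 13 weeks = 39 h
heated towel rail: 0.13 kW × 39 h = 5.07 kWh
clothes dryer: Runtime = 12 h/day × 28 days = 336 h
clothes dryer: 4.49 kW × 336 h = 1508.64 kWh
Total energy = 1742.66 kWh
Cost = 1742.66 × $0.21 = $365.96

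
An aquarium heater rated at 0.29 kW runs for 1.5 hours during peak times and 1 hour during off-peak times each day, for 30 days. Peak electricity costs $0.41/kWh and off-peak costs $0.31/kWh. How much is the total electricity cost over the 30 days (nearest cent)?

$8.05

Peak energy = 0.29 kW × 1.5 h × 30 = 13.05 kWh
Off-peak energy = 0.29 kW × 1 h × 30 = 8.7 kWh
Cost = 13.05 × $0.41 + 8.7 × $0.31 = $5.3505 + $2.697 = $8.05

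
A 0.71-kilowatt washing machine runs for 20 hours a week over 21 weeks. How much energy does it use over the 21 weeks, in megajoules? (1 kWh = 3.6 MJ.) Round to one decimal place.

1073.5 MJ

Runtime = 20 h/week × 21 weeks = 420 h
Energy = 0.71 kW × 420 h = 298.2 kWh
= 298.2 × 3.6 MJ = 1073.5 MJ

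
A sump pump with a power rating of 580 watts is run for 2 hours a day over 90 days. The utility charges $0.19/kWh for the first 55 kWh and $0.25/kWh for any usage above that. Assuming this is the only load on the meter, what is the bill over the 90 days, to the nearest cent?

Runtime = 2 h/day × 90 days = 180 h
Energy = 0.58 kW × 180 h = 104.4 kWh
Tier 1 (0–55 kWh): 55 × $0.19 = $10.45
Above 55 kWh: 49.4 × $0.25 = $12.35
Bill = $22.80

$22.80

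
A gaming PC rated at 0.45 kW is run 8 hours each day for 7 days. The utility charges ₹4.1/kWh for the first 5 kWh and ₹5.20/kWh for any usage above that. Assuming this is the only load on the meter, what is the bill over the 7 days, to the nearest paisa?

Runtime = 8 h/day × 7 days = 56 h
Energy = 0.45 kW × 56 h = 25.2 kWh
Tier 1 (0–5 kWh): 5 × ₹4.1 = ₹20.5
Above 5 kWh: 20.2 × ₹5.20 = ₹105.04
Bill = ₹125.54

₹125.54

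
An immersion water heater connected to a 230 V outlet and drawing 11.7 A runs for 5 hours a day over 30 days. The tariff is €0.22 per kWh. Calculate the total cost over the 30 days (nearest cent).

Power = 11.7 A × 230 V = 2691 W = 2.691 kW
Runtime = 5 h/day × 30 days = 150 h
Energy = 2.691 kW × 150 h = 403.65 kWh
Cost = 403.65 kWh × €0.22/kWh = €88.80

€88.80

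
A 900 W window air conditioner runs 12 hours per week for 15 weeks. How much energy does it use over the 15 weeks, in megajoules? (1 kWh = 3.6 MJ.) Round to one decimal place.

583.2 MJ

Runtime = 12 h/week × 15 weeks = 180 h
Energy = 0.9 kW × 180 h = 162 kWh
= 162 × 3.6 MJ = 583.2 MJ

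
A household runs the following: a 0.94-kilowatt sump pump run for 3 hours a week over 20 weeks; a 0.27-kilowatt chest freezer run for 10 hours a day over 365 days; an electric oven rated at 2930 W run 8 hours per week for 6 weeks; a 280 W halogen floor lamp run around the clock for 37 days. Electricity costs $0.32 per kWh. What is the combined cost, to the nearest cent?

$457.98

sump pump: Runtime = 3 h/week × 20 weeks = 60 h
sump pump: 0.94 kW × 60 h = 56.4 kWh
chest freezer: Runtime = 10 h/day × 365 days = 3650 h
chest freezer: 0.27 kW × 3650 h = 985.5 kWh
electric oven: Runtime = 8 h/week × 6 weeks = 48 h
electric oven: 2.93 kW × 48 h = 140.64 kWh
halogen floor lamp: Runtime = 24 h × 37 = 888 h
halogen floor lamp: 0.28 kW × 888 h = 248.64 kWh
Total energy = 1431.18 kWh
Cost = 1431.18 × $0.32 = $457.98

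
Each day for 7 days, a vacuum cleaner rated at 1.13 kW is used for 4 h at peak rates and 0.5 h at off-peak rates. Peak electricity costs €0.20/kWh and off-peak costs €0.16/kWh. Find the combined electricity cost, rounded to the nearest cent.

Peak energy = 1.13 kW × 4 h × 7 = 31.64 kWh
Off-peak energy = 1.13 kW × 0.5 h × 7 = 3.955 kWh
Cost = 31.64 × €0.20 + 3.955 × €0.16 = €6.328 + €0.6328 = €6.96

€6.96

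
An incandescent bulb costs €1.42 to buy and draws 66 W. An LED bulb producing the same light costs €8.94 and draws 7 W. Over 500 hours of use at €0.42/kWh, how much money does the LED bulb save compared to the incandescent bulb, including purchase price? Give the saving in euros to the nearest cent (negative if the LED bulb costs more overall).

incandescent bulb: €1.42 + (66/1000) kW × 500 h × €0.42 = €1.42 + €13.86 = €15.28
LED bulb: €8.94 + (7/1000) kW × 500 h × €0.42 = €8.94 + €1.47 = €10.41
Saving = €15.28 − €10.41 = €4.87

€4.87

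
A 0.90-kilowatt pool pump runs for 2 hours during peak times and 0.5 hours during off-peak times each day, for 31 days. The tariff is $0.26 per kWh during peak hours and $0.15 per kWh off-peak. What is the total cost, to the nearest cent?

$16.60

Peak energy = 0.9 kW × 2 h × 31 = 55.8 kWh
Off-peak energy = 0.9 kW × 0.5 h × 31 = 13.95 kWh
Cost = 55.8 × $0.26 + 13.95 × $0.15 = $14.508 + $2.0925 = $16.60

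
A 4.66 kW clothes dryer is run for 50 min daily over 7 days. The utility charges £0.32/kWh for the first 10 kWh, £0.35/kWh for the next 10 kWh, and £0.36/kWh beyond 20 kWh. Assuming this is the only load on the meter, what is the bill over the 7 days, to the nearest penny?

£9.29

Runtime = 50 min × 7 = 350 min = 5.833333… h
Energy = 4.66 kW × 5.833333… h = 27.183333… kWh
Tier 1 (0–10 kWh): 10 × £0.32 = £3.2
Tier 2 (10–20 kWh): 10 × £0.35 = £3.5
Above 20 kWh: 7.183333… × £0.36 = £2.586
Bill = £9.29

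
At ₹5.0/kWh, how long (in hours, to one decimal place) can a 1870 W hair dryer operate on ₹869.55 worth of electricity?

93.0 h

Energy available = ₹869.55 ÷ ₹5.0/kWh = 173.91 kWh
Hours = 173.91 kWh ÷ 1.87 kW = 93.0 h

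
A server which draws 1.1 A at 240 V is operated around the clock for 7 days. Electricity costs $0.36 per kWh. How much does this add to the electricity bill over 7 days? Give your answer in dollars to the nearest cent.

Power = 1.1 A × 240 V = 264 W = 0.264 kW
Runtime = 24 h × 7 = 168 h
Energy = 0.264 kW × 168 h = 44.352 kWh
Cost = 44.352 kWh × $0.36/kWh = $15.97

$15.97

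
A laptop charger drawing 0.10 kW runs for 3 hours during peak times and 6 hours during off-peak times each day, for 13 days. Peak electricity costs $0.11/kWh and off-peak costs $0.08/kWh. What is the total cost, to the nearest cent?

$1.05

Peak energy = 0.1 kW × 3 h × 13 = 3.9 kWh
Off-peak energy = 0.1 kW × 6 h × 13 = 7.8 kWh
Cost = 3.9 × $0.11 + 7.8 × $0.08 = $0.429 + $0.624 = $1.05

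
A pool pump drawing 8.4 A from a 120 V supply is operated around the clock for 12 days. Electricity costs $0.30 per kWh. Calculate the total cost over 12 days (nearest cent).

Power = 8.4 A × 120 V = 1008 W = 1.008 kW
Runtime = 24 h × 12 = 288 h
Energy = 1.008 kW × 288 h = 290.304 kWh
Cost = 290.304 kWh × $0.30/kWh = $87.09

$87.09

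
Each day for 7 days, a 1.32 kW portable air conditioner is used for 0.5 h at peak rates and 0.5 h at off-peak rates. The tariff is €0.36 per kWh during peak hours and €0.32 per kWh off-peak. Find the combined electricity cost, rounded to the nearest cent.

€3.14

Peak energy = 1.32 kW × 0.5 h × 7 = 4.62 kWh
Off-peak energy = 1.32 kW × 0.5 h × 7 = 4.62 kWh
Cost = 4.62 × €0.36 + 4.62 × €0.32 = €1.6632 + €1.4784 = €3.14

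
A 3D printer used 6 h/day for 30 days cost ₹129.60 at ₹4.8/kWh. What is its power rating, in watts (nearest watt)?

Energy = ₹129.60 ÷ ₹4.8/kWh = 27 kWh
Runtime = 6 h/day × 30 days = 180 h
Power = 27 kWh ÷ 180 h = 0.15 kW = 150 W

150 W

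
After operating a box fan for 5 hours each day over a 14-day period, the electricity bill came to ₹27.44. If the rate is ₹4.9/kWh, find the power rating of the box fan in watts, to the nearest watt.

Energy = ₹27.44 ÷ ₹4.9/kWh = 5.6 kWh
Runtime = 5 h/day × 14 days = 70 h
Power = 5.6 kWh ÷ 70 h = 0.08 kW = 80 W

80 W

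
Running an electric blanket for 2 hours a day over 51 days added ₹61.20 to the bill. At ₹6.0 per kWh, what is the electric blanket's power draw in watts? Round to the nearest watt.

100 W

Energy = ₹61.20 ÷ ₹6.0/kWh = 10.2 kWh
Runtime = 2 h/day × 51 days = 102 h
Power = 10.2 kWh ÷ 102 h = 0.1 kW = 100 W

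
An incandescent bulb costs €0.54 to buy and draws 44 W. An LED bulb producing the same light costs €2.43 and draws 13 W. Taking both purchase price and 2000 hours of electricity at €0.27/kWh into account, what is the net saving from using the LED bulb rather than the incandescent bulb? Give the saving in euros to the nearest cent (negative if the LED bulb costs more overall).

incandescent bulb: €0.54 + (44/1000) kW × 2000 h × €0.27 = €0.54 + €23.76 = €24.3
LED bulb: €2.43 + (13/1000) kW × 2000 h × €0.27 = €2.43 + €7.02 = €9.45
Saving = €24.3 − €9.45 = €14.85

€14.85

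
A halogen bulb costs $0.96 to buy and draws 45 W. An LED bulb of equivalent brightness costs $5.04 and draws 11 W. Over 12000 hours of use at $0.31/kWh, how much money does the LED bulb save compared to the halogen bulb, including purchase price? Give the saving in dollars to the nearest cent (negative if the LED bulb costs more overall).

$122.40

halogen bulb: $0.96 + (45/1000) kW × 12000 h × $0.31 = $0.96 + $167.4 = $168.36
LED bulb: $5.04 + (11/1000) kW × 12000 h × $0.31 = $5.04 + $40.92 = $45.96
Saving = $168.36 − $45.96 = $122.4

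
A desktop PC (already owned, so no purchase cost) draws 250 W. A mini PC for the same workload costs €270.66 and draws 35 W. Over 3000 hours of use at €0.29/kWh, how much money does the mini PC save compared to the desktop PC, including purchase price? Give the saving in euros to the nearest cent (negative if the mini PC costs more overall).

desktop PC: €0.00 + (250/1000) kW × 3000 h × €0.29 = €0.00 + €217.5 = €217.5
mini PC: €270.66 + (35/1000) kW × 3000 h × €0.29 = €270.66 + €30.45 = €301.11
Saving = €217.5 − €301.11 = −€83.61

-€83.61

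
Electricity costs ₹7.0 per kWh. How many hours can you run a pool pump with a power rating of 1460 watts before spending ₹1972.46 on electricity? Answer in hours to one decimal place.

Energy available = ₹1972.46 ÷ ₹7.0/kWh = 281.78 kWh
Hours = 281.78 kWh ÷ 1.46 kW = 193.0 h

193.0 h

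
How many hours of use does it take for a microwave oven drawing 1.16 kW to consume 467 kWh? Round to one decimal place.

Hours = 467 kWh ÷ 1.16 kW = 402.6 h

402.6 h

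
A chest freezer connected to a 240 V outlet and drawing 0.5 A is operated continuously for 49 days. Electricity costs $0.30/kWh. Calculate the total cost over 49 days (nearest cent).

$42.34

Power = 0.5 A × 240 V = 120 W = 0.12 kW
Runtime = 24 h × 49 = 1176 h
Energy = 0.12 kW × 1176 h = 141.12 kWh
Cost = 141.12 kWh × $0.30/kWh = $42.34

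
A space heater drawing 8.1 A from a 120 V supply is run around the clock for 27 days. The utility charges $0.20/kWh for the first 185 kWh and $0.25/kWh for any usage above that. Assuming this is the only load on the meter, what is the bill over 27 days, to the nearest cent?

$148.21

Power = 8.1 A × 120 V = 972 W = 0.972 kW
Runtime = 24 h × 27 = 648 h
Energy = 0.972 kW × 648 h = 629.856 kWh
Tier 1 (0–185 kWh): 185 × $0.20 = $37
Above 185 kWh: 444.856 × $0.25 = $111.214
Bill = $148.21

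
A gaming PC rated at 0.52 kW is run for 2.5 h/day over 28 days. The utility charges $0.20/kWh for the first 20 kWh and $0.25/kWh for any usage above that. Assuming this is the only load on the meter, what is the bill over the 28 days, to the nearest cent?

$8.10

Runtime = 2.5 h/day × 28 days = 70 h
Energy = 0.52 kW × 70 h = 36.4 kWh
Tier 1 (0–20 kWh): 20 × $0.20 = $4
Above 20 kWh: 16.4 × $0.25 = $4.1
Bill = $8.10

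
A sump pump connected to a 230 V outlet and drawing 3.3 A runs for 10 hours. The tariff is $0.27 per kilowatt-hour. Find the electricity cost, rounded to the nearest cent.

Power = 3.3 A × 230 V = 759 W = 0.759 kW
Energy = 0.759 kW × 10 h = 7.59 kWh
Cost = 7.59 kWh × $0.27/kWh = $2.05

$2.05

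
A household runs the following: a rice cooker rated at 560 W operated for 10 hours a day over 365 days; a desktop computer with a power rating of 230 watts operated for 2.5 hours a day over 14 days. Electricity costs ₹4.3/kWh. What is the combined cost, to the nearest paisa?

₹8823.82

rice cooker: Runtime = 10 h/day × 365 days = 3650 h
rice cooker: 0.56 kW × 3650 h = 2044 kWh
desktop computer: Runtime = 2.5 h/day × 14 days = 35 h
desktop computer: 0.23 kW × 35 h = 8.05 kWh
Total energy = 2052.05 kWh
Cost = 2052.05 × ₹4.3 = ₹8823.82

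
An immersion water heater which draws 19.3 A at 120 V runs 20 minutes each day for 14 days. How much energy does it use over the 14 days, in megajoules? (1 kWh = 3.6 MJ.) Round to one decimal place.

Power = 19.3 A × 120 V = 2316 W = 2.316 kW
Runtime = 20 min × 14 = 280 min = 4.666666… h
Energy = 2.316 kW × 4.666666… h = 10.808 kWh
= 10.808 × 3.6 MJ = 38.9 MJ

38.9 MJ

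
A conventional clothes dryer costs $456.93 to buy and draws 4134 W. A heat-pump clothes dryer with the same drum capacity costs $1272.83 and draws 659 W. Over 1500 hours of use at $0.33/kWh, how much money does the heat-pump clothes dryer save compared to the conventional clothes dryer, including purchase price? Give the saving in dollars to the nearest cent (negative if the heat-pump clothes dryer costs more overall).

conventional clothes dryer: $456.93 + (4134/1000) kW × 1500 h × $0.33 = $456.93 + $2046.33 = $2503.26
heat-pump clothes dryer: $1272.83 + (659/1000) kW × 1500 h × $0.33 = $1272.83 + $326.205 = $1599.035
Saving = $2503.26 − $1599.035 = $904.225 → $904.23

$904.23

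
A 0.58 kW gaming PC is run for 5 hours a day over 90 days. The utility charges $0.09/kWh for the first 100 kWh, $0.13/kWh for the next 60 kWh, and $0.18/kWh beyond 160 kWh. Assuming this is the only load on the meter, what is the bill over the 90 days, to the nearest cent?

Runtime = 5 h/day × 90 days = 450 h
Energy = 0.58 kW × 450 h = 261 kWh
Tier 1 (0–100 kWh): 100 × $0.09 = $9
Tier 2 (100–160 kWh): 60 × $0.13 = $7.8
Above 160 kWh: 101 × $0.18 = $18.18
Bill = $34.98

$34.98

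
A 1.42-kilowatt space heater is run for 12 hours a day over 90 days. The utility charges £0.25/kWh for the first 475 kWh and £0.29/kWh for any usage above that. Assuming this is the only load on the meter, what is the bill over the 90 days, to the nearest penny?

£425.74

Runtime = 12 h/day × 90 days = 1080 h
Energy = 1.42 kW × 1080 h = 1533.6 kWh
Tier 1 (0–475 kWh): 475 × £0.25 = £118.75
Above 475 kWh: 1058.6 × £0.29 = £306.994
Bill = £425.74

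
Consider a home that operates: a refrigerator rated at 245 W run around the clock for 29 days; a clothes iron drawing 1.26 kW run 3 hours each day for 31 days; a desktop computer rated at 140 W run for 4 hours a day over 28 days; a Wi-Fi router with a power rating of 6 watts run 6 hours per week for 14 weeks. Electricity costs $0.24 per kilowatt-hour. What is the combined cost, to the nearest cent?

refrigerator: Runtime = 24 h × 29 = 696 h
refrigerator: 0.245 kW × 696 h = 170.52 kWh
clothes iron: Runtime = 3 h/day × 31 days = 93 h
clothes iron: 1.26 kW × 93 h = 117.18 kWh
desktop computer: Runtime = 4 h/day × 28 days = 112 h
desktop computer: 0.14 kW × 112 h = 15.68 kWh
Wi-Fi router: Runtime = 6 h/week × 14 weeks = 84 h
Wi-Fi router: 0.006 kW × 84 h = 0.504 kWh
Total energy = 303.884 kWh
Cost = 303.884 × $0.24 = $72.93

$72.93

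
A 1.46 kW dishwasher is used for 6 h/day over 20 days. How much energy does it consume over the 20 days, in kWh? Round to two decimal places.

175.20 kWh

Runtime = 6 h/day × 20 days = 120 h
Energy = 1.46 kW × 120 h = 175.2 kWh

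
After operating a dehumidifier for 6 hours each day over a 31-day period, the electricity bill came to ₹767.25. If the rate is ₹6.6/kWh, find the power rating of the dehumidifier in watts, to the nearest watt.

625 W

Energy = ₹767.25 ÷ ₹6.6/kWh = 116.25 kWh
Runtime = 6 h/day × 31 days = 186 h
Power = 116.25 kWh ÷ 186 h = 0.625 kW = 625 W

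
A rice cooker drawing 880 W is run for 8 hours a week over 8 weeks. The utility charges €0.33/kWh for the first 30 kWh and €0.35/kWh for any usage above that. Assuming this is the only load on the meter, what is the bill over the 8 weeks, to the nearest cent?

Runtime = 8 h/week × 8 weeks = 64 h
Energy = 0.88 kW × 64 h = 56.32 kWh
Tier 1 (0–30 kWh): 30 × €0.33 = €9.9
Above 30 kWh: 26.32 × €0.35 = €9.212
Bill = €19.11

€19.11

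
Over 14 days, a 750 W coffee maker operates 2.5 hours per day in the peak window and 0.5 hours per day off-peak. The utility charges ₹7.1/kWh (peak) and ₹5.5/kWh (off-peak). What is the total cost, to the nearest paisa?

₹215.25

Peak energy = 0.75 kW × 2.5 h × 14 = 26.25 kWh
Off-peak energy = 0.75 kW × 0.5 h × 14 = 5.25 kWh
Cost = 26.25 × ₹7.1 + 5.25 × ₹5.5 = ₹186.375 + ₹28.875 = ₹215.25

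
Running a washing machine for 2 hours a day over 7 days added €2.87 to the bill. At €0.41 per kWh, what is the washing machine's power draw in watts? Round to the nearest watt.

500 W

Energy = €2.87 ÷ €0.41/kWh = 7 kWh
Runtime = 2 h/day × 7 days = 14 h
Power = 7 kWh ÷ 14 h = 0.5 kW = 500 W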